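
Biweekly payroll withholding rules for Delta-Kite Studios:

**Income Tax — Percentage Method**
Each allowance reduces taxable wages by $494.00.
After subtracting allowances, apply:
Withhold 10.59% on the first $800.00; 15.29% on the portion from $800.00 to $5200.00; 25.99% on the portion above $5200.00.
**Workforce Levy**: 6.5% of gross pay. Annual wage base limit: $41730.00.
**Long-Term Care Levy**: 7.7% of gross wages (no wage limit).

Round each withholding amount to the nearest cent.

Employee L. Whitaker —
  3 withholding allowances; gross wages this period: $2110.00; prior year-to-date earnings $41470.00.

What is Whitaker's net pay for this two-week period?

$1864.12

Income Tax: taxable = $2110.00 − 3×$494.00 = $628.00
  10.59% × $628.00 = $66.51
Workforce Levy: cap $41730.00 − YTD $41470.00 = $260.00 subject; 6.5% × $260.00 = $16.90
Long-Term Care Levy: 7.7% × $2110.00 = $162.47
Total withheld: $66.51 + $16.90 + $162.47 = $245.88
Net pay: $2110.00 − $245.88 = $1864.12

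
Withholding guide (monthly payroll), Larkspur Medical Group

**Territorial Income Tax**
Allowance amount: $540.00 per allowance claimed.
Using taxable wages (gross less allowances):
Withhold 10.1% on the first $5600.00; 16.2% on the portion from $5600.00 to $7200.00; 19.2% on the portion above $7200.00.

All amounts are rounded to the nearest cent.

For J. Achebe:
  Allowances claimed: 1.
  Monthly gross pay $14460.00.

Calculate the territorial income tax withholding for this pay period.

Territorial Income Tax: taxable = $14460.00 − 1×$540.00 = $13920.00
  $824.80 + 19.2% × ($13920.00 − $7200.00) = $824.80 + 19.2% × $6720.00 = $2115.04

$2115.04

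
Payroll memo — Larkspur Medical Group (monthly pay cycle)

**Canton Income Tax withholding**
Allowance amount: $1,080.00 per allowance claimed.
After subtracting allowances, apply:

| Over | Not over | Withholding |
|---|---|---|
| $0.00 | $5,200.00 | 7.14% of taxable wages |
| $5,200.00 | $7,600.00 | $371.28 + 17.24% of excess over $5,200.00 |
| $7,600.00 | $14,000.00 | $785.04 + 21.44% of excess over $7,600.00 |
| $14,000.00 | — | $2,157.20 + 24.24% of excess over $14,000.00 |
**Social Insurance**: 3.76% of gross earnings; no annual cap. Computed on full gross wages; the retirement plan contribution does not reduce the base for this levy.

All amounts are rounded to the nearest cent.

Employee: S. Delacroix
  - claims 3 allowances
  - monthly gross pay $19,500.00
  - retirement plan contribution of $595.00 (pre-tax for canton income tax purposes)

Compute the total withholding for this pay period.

$3,294.00

Canton Income Tax: taxable = $19,500.00 − $595.00 − 3×$1,080.00 = $15,665.00
  $2,157.20 + 24.24% × ($15,665.00 − $14,000.00) = $2,157.20 + 24.24% × $1,665.00 = $2,560.80
Social Insurance: 3.76% × $19,500.00 = $733.20
Total: $2,560.80 + $733.20 = $3,294.00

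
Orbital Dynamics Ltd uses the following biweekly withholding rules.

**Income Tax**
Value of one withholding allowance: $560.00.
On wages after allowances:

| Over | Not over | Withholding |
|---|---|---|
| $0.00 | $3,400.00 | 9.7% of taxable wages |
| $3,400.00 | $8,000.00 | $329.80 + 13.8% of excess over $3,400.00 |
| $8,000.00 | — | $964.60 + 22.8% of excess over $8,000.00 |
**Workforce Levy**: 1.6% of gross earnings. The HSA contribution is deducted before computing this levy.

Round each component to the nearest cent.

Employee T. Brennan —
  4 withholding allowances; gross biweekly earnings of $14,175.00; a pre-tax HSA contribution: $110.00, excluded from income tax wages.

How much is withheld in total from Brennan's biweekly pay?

Income Tax: taxable = $14,175.00 − $110.00 − 4×$560.00 = $11,825.00
  $964.60 + 22.8% × ($11,825.00 − $8,000.00) = $964.60 + 22.8% × $3,825.00 = $1,836.70
Workforce Levy: 1.6% × $14,065.00 = $225.04
Total: $1,836.70 + $225.04 = $2,061.74

$2,061.74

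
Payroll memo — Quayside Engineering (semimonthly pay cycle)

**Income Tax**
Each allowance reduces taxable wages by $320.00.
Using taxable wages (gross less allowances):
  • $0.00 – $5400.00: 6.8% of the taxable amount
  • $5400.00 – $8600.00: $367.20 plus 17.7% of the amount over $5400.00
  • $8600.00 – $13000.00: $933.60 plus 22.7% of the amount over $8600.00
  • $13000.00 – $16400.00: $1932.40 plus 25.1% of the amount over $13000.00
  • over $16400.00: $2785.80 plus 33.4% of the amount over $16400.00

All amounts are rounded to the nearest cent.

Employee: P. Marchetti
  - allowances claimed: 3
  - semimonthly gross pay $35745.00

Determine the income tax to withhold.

$8926.39

Income Tax: taxable = $35745.00 − 3×$320.00 = $34785.00
  $2785.80 + 33.4% × ($34785.00 − $16400.00) = $2785.80 + 33.4% × $18385.00 = $8926.39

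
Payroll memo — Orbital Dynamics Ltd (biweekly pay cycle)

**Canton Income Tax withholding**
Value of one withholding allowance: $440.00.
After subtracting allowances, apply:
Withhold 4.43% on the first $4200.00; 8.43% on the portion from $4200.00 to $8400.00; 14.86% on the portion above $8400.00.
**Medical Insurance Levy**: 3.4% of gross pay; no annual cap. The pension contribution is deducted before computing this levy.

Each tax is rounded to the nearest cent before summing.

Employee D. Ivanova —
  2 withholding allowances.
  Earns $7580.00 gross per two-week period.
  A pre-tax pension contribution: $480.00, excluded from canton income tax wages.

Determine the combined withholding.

$597.75

Canton Income Tax: taxable = $7580.00 − $480.00 − 2×$440.00 = $6220.00
  $186.06 + 8.43% × ($6220.00 − $4200.00) = $186.06 + 8.43% × $2020.00 = $356.35
Medical Insurance Levy: 3.4% × $7100.00 = $241.40
Total: $356.35 + $241.40 = $597.75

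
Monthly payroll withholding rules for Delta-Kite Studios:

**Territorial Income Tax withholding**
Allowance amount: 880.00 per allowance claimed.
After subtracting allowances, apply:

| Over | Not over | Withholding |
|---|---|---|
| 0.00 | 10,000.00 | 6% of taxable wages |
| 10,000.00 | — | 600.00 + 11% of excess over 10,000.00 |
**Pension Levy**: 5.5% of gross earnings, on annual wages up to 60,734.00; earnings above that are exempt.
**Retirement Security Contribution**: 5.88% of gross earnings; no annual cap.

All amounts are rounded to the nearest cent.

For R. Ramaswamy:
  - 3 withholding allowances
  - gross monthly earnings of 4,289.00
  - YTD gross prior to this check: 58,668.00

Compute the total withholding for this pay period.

Territorial Income Tax: taxable = 4,289.00 − 3×880.00 = 1,649.00
  6% × 1,649.00 = 98.94
Pension Levy: cap 60,734.00 − YTD 58,668.00 = 2,066.00 subject; 5.5% × 2,066.00 = 113.63
Retirement Security Contribution: 5.88% × 4,289.00 = 252.19
Total: 98.94 + 113.63 + 252.19 = 464.76

464.76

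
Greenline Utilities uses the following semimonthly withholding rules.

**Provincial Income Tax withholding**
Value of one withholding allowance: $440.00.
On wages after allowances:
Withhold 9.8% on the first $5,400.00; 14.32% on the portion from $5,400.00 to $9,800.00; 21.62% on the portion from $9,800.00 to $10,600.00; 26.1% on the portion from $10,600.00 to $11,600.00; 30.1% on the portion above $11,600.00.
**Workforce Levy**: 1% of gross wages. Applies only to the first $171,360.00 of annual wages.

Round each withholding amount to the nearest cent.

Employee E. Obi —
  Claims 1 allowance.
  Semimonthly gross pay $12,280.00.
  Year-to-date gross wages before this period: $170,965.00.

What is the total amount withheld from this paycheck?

Provincial Income Tax: taxable = $12,280.00 − 1×$440.00 = $11,840.00
  $1,593.24 + 30.1% × ($11,840.00 − $11,600.00) = $1,593.24 + 30.1% × $240.00 = $1,665.48
Workforce Levy: cap $171,360.00 − YTD $170,965.00 = $395.00 subject; 1% × $395.00 = $3.95
Total: $1,665.48 + $3.95 = $1,669.43

$1,669.43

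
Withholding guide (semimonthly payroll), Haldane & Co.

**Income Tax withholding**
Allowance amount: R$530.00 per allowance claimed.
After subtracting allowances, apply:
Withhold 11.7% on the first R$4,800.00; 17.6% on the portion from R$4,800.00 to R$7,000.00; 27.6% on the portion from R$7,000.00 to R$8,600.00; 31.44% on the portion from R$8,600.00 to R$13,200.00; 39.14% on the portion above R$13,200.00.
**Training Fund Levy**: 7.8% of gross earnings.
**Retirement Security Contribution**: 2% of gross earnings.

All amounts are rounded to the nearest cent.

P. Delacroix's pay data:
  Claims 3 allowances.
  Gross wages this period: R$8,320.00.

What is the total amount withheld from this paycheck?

R$1,716.64

Income Tax: taxable = R$8,320.00 − 3×R$530.00 = R$6,730.00
  R$561.60 + 17.6% × (R$6,730.00 − R$4,800.00) = R$561.60 + 17.6% × R$1,930.00 = R$901.28
Training Fund Levy: 7.8% × R$8,320.00 = R$648.96
Retirement Security Contribution: 2% × R$8,320.00 = R$166.40
Total: R$901.28 + R$648.96 + R$166.40 = R$1,716.64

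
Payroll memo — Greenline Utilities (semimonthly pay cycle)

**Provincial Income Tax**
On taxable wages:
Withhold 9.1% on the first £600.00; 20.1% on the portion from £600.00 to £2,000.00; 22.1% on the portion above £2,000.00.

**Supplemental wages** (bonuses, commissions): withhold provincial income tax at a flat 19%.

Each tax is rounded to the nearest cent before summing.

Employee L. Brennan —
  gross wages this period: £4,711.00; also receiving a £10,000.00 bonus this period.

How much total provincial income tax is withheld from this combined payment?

£2,835.13

Provincial Income Tax: taxable = £4,711.00
  £336.00 + 22.1% × (£4,711.00 − £2,000.00) = £336.00 + 22.1% × £2,711.00 = £935.13
Supplemental (19% flat on bonus): 19% × £10,000.00 = £1,900.00
Total provincial income tax: £935.13 + £1,900.00 = £2,835.13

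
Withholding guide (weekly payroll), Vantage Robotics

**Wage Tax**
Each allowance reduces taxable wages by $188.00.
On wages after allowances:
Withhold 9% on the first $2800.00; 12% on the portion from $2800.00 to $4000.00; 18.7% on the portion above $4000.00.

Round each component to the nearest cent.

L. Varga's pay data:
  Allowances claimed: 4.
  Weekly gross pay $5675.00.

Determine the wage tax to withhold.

$568.60

Wage Tax: taxable = $5675.00 − 4×$188.00 = $4923.00
  $396.00 + 18.7% × ($4923.00 − $4000.00) = $396.00 + 18.7% × $923.00 = $568.60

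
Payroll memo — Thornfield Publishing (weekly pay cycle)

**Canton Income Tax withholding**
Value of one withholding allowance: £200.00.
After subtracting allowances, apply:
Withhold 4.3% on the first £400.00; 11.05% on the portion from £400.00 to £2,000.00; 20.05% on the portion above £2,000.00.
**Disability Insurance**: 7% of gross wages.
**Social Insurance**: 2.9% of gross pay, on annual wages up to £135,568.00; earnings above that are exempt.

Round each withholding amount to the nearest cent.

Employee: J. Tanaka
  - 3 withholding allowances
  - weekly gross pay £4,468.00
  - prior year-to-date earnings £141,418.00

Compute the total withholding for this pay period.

Canton Income Tax: taxable = £4,468.00 − 3×£200.00 = £3,868.00
  £194.00 + 20.05% × (£3,868.00 − £2,000.00) = £194.00 + 20.05% × £1,868.00 = £568.53
Disability Insurance: 7% × £4,468.00 = £312.76
Social Insurance: YTD £141,418.00 ≥ cap £135,568.00 → £0.00
Total: £568.53 + £312.76 + £0.00 = £881.29

£881.29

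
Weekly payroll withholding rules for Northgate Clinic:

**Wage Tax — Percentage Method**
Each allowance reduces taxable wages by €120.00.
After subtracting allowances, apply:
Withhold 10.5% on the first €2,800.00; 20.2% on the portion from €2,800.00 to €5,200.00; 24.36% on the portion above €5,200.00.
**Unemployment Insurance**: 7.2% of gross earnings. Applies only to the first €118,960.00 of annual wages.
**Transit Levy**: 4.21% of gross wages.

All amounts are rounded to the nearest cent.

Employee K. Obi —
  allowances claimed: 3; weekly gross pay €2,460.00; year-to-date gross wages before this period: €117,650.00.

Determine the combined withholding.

€418.39

Wage Tax: taxable = €2,460.00 − 3×€120.00 = €2,100.00
  10.5% × €2,100.00 = €220.50
Unemployment Insurance: cap €118,960.00 − YTD €117,650.00 = €1,310.00 subject; 7.2% × €1,310.00 = €94.32
Transit Levy: 4.21% × €2,460.00 = €103.57
Total: €220.50 + €94.32 + €103.57 = €418.39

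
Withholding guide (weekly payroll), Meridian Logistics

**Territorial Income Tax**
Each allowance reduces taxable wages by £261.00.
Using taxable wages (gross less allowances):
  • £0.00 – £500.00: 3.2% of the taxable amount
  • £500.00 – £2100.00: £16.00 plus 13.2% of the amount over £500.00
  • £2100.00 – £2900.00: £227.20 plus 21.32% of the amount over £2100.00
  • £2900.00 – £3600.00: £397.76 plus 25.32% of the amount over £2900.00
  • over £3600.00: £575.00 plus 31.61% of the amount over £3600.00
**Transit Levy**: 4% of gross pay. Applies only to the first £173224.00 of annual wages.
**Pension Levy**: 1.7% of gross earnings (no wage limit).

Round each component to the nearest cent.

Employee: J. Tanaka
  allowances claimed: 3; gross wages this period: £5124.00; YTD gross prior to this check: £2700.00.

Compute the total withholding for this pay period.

£1101.30

Territorial Income Tax: taxable = £5124.00 − 3×£261.00 = £4341.00
  £575.00 + 31.61% × (£4341.00 − £3600.00) = £575.00 + 31.61% × £741.00 = £809.23
Transit Levy: 4% × £5124.00 = £204.96
Pension Levy: 1.7% × £5124.00 = £87.11
Total: £809.23 + £204.96 + £87.11 = £1101.30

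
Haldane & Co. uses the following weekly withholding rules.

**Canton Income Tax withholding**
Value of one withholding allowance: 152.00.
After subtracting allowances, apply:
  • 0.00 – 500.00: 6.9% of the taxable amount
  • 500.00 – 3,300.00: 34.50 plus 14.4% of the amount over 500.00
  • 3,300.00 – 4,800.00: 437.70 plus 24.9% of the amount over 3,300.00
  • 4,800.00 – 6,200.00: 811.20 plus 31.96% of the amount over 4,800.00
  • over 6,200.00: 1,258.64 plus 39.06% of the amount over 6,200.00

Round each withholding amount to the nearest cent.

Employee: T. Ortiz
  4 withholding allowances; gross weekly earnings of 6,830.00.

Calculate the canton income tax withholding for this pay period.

1,267.23

Canton Income Tax: taxable = 6,830.00 − 4×152.00 = 6,222.00
  1,258.64 + 39.06% × (6,222.00 − 6,200.00) = 1,258.64 + 39.06% × 22.00 = 1,267.23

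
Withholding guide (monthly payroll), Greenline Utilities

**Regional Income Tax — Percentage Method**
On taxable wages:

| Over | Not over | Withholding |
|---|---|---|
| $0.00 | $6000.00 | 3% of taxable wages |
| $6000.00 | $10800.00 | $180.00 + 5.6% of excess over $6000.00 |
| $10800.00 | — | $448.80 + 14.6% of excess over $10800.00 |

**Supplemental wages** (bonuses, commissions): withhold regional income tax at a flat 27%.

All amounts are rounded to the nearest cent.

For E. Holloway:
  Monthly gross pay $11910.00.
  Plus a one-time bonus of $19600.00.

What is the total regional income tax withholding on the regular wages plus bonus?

$5902.86

Regional Income Tax: taxable = $11910.00
  $448.80 + 14.6% × ($11910.00 − $10800.00) = $448.80 + 14.6% × $1110.00 = $610.86
Supplemental (27% flat on bonus): 27% × $19600.00 = $5292.00
Total regional income tax: $610.86 + $5292.00 = $5902.86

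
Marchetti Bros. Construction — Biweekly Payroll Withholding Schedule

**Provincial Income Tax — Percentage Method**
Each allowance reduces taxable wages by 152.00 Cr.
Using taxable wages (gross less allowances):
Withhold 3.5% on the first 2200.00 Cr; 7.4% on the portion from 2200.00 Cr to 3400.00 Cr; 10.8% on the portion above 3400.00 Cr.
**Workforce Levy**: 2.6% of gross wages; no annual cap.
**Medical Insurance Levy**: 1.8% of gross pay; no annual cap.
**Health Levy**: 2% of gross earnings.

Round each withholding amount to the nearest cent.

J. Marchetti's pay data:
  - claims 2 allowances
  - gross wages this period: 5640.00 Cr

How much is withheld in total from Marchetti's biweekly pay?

735.85 Cr

Provincial Income Tax: taxable = 5640.00 Cr − 2×152.00 Cr = 5336.00 Cr
  165.80 Cr + 10.8% × (5336.00 Cr − 3400.00 Cr) = 165.80 Cr + 10.8% × 1936.00 Cr = 374.89 Cr
Workforce Levy: 2.6% × 5640.00 Cr = 146.64 Cr
Medical Insurance Levy: 1.8% × 5640.00 Cr = 101.52 Cr
Health Levy: 2% × 5640.00 Cr = 112.80 Cr
Total: 374.89 Cr + 146.64 Cr + 101.52 Cr + 112.80 Cr = 735.85 Cr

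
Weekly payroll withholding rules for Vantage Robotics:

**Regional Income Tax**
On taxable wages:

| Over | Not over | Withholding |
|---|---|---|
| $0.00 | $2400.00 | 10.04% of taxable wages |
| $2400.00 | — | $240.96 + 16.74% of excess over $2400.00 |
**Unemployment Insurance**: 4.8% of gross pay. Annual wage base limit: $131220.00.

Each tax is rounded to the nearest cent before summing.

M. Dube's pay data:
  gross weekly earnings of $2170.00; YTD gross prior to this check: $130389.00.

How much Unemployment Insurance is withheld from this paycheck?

Unemployment Insurance: cap $131220.00 − YTD $130389.00 = $831.00 subject; 4.8% × $831.00 = $39.89

$39.89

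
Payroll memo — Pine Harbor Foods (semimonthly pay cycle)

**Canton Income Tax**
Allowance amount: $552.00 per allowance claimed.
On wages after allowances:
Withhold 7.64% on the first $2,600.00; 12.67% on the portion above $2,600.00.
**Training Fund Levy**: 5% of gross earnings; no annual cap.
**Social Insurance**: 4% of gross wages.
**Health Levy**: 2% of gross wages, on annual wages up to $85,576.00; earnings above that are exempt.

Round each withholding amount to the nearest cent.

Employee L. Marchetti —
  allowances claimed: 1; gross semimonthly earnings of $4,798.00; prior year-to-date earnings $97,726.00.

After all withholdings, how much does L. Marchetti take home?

Canton Income Tax: taxable = $4,798.00 − 1×$552.00 = $4,246.00
  $198.64 + 12.67% × ($4,246.00 − $2,600.00) = $198.64 + 12.67% × $1,646.00 = $407.19
Training Fund Levy: 5% × $4,798.00 = $239.90
Social Insurance: 4% × $4,798.00 = $191.92
Health Levy: YTD $97,726.00 ≥ cap $85,576.00 → $0.00
Total withheld: $407.19 + $239.90 + $191.92 + $0.00 = $839.01
Net pay: $4,798.00 − $839.01 = $3,958.99

$3,958.99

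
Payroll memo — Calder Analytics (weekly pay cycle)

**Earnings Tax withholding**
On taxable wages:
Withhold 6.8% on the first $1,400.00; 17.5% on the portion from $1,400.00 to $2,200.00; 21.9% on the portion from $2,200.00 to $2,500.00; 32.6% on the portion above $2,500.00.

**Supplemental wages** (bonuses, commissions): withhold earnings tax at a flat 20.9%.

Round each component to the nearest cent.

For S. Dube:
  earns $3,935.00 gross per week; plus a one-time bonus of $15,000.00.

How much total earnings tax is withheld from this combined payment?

Earnings Tax: taxable = $3,935.00
  $300.90 + 32.6% × ($3,935.00 − $2,500.00) = $300.90 + 32.6% × $1,435.00 = $768.71
Supplemental (20.9% flat on bonus): 20.9% × $15,000.00 = $3,135.00
Total earnings tax: $768.71 + $3,135.00 = $3,903.71

$3,903.71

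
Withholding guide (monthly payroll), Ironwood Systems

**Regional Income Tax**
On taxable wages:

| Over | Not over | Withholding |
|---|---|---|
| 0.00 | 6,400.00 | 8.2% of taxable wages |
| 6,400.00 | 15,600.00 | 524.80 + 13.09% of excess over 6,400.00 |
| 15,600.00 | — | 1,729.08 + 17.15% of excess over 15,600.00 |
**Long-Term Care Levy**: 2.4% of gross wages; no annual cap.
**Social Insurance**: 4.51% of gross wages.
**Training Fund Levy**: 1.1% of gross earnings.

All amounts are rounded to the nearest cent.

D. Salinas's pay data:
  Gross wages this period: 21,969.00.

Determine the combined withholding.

Regional Income Tax: taxable = 21,969.00
  1,729.08 + 17.15% × (21,969.00 − 15,600.00) = 1,729.08 + 17.15% × 6,369.00 = 2,821.36
Long-Term Care Levy: 2.4% × 21,969.00 = 527.26
Social Insurance: 4.51% × 21,969.00 = 990.80
Training Fund Levy: 1.1% × 21,969.00 = 241.66
Total: 2,821.36 + 527.26 + 990.80 + 241.66 = 4,581.08

4,581.08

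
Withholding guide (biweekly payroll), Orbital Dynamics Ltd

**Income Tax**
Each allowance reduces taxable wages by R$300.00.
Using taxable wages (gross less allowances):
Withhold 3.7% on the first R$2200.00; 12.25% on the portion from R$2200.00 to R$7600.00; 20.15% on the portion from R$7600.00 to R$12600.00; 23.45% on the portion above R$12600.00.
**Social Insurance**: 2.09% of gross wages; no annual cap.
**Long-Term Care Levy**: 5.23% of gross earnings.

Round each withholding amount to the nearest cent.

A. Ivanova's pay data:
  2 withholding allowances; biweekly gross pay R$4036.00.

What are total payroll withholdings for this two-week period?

R$528.24

Income Tax: taxable = R$4036.00 − 2×R$300.00 = R$3436.00
  R$81.40 + 12.25% × (R$3436.00 − R$2200.00) = R$81.40 + 12.25% × R$1236.00 = R$232.81
Social Insurance: 2.09% × R$4036.00 = R$84.35
Long-Term Care Levy: 5.23% × R$4036.00 = R$211.08
Total: R$232.81 + R$84.35 + R$211.08 = R$528.24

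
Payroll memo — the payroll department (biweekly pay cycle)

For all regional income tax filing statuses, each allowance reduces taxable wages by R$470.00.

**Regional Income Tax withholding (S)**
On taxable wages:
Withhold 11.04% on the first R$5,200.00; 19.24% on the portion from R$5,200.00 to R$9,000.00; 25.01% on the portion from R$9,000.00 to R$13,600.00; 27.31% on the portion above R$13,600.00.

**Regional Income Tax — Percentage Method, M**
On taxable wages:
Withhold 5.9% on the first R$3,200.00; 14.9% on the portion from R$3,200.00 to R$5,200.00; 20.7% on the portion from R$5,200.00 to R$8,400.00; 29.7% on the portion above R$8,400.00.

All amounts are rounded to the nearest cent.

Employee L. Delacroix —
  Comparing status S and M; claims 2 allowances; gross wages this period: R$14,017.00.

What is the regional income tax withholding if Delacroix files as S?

Regional Income Tax (S): taxable = R$14,017.00 − 2×R$470.00 = R$13,077.00
  R$1,305.20 + 25.01% × (R$13,077.00 − R$9,000.00) = R$1,305.20 + 25.01% × R$4,077.00 = R$2,324.86

R$2,324.86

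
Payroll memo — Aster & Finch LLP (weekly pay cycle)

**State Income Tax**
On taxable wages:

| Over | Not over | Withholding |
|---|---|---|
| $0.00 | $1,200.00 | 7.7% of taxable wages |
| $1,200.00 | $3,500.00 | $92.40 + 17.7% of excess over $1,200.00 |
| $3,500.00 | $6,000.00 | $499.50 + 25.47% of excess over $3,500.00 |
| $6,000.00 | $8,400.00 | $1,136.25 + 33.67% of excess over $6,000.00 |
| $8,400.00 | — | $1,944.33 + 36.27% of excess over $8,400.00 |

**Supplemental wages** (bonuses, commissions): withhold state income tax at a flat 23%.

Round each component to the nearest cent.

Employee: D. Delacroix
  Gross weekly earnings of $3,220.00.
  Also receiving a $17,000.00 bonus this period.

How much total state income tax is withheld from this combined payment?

$4,359.94

State Income Tax: taxable = $3,220.00
  $92.40 + 17.7% × ($3,220.00 − $1,200.00) = $92.40 + 17.7% × $2,020.00 = $449.94
Supplemental (23% flat on bonus): 23% × $17,000.00 = $3,910.00
Total state income tax: $449.94 + $3,910.00 = $4,359.94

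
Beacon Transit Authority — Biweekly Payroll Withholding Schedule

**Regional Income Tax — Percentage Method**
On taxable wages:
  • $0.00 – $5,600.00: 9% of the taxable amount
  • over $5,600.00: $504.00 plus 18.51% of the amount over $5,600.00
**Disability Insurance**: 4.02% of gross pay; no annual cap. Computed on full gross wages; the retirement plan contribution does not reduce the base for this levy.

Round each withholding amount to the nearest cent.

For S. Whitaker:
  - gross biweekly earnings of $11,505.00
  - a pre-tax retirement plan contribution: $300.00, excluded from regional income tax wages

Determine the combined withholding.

Regional Income Tax: taxable = $11,505.00 − $300.00 = $11,205.00
  $504.00 + 18.51% × ($11,205.00 − $5,600.00) = $504.00 + 18.51% × $5,605.00 = $1,541.49
Disability Insurance: 4.02% × $11,505.00 = $462.50
Total: $1,541.49 + $462.50 = $2,003.99

$2,003.99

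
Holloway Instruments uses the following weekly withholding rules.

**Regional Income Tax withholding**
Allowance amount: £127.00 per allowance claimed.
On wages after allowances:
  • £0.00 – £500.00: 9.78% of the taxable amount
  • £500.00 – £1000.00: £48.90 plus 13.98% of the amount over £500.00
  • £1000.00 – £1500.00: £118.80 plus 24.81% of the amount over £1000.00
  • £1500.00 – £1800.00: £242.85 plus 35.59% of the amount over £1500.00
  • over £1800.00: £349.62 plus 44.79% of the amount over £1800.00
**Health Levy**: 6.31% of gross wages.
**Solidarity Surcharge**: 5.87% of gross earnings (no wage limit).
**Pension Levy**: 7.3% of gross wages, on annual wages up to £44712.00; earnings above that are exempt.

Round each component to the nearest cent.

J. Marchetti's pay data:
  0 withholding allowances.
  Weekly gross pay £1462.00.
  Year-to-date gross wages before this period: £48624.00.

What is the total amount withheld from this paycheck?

Regional Income Tax: taxable = £1462.00
  £118.80 + 24.81% × (£1462.00 − £1000.00) = £118.80 + 24.81% × £462.00 = £233.42
Health Levy: 6.31% × £1462.00 = £92.25
Solidarity Surcharge: 5.87% × £1462.00 = £85.82
Pension Levy: YTD £48624.00 ≥ cap £44712.00 → £0.00
Total: £233.42 + £92.25 + £85.82 + £0.00 = £411.49

£411.49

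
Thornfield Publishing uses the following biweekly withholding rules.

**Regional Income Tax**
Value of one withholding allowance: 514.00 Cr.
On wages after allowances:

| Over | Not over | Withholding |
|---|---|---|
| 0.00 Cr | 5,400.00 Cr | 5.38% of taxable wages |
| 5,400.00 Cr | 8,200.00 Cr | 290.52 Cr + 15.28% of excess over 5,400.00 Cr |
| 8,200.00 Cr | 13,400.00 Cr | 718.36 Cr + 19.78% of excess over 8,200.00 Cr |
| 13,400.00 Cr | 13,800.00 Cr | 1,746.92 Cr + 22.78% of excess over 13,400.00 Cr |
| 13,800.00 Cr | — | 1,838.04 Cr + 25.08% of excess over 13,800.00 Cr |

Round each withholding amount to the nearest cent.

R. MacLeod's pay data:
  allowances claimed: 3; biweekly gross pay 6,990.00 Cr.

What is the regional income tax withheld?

Regional Income Tax: taxable = 6,990.00 Cr − 3×514.00 Cr = 5,448.00 Cr
  290.52 Cr + 15.28% × (5,448.00 Cr − 5,400.00 Cr) = 290.52 Cr + 15.28% × 48.00 Cr = 297.85 Cr

297.85 Cr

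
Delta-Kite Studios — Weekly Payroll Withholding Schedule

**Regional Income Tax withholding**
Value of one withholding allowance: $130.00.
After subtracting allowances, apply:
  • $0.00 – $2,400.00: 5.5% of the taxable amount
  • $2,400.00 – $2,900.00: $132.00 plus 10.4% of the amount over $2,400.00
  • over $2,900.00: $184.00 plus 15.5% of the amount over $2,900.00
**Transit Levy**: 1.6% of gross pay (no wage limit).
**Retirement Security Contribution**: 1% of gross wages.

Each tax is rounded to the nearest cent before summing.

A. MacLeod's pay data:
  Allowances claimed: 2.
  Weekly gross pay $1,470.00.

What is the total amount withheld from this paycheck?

Regional Income Tax: taxable = $1,470.00 − 2×$130.00 = $1,210.00
  5.5% × $1,210.00 = $66.55
Transit Levy: 1.6% × $1,470.00 = $23.52
Retirement Security Contribution: 1% × $1,470.00 = $14.70
Total: $66.55 + $23.52 + $14.70 = $104.77

$104.77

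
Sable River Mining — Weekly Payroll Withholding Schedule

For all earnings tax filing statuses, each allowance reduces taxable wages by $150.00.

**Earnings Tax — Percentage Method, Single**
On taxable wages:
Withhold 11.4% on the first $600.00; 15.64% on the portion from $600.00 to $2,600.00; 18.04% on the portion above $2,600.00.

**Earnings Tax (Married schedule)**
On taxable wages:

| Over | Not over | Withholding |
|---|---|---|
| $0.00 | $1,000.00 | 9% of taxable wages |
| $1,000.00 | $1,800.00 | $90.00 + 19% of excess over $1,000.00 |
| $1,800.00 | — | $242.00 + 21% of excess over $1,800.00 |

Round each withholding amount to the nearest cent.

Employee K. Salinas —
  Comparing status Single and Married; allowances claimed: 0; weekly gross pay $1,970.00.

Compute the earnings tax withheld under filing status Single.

$282.67

Earnings Tax (Single): taxable = $1,970.00
  $68.40 + 15.64% × ($1,970.00 − $600.00) = $68.40 + 15.64% × $1,370.00 = $282.67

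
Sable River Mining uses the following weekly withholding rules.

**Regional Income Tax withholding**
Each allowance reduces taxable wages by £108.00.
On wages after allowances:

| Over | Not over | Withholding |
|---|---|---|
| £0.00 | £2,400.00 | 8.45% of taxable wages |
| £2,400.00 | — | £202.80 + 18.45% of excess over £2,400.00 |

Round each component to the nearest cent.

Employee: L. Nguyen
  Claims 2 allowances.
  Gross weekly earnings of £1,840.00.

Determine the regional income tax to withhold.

£137.23

Regional Income Tax: taxable = £1,840.00 − 2×£108.00 = £1,624.00
  8.45% × £1,624.00 = £137.23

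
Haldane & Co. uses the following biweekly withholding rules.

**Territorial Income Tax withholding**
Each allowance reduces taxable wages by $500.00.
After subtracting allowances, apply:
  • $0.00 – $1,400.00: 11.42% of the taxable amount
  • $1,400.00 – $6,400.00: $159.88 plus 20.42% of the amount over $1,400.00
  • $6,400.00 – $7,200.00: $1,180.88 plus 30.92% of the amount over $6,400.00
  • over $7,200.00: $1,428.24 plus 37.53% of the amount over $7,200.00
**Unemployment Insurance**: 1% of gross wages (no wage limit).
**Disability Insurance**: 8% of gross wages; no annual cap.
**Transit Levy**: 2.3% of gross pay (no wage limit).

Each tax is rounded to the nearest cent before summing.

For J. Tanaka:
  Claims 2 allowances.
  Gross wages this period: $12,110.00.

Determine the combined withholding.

$4,264.09

Territorial Income Tax: taxable = $12,110.00 − 2×$500.00 = $11,110.00
  $1,428.24 + 37.53% × ($11,110.00 − $7,200.00) = $1,428.24 + 37.53% × $3,910.00 = $2,895.66
Unemployment Insurance: 1% × $12,110.00 = $121.10
Disability Insurance: 8% × $12,110.00 = $968.80
Transit Levy: 2.3% × $12,110.00 = $278.53
Total: $2,895.66 + $121.10 + $968.80 + $278.53 = $4,264.09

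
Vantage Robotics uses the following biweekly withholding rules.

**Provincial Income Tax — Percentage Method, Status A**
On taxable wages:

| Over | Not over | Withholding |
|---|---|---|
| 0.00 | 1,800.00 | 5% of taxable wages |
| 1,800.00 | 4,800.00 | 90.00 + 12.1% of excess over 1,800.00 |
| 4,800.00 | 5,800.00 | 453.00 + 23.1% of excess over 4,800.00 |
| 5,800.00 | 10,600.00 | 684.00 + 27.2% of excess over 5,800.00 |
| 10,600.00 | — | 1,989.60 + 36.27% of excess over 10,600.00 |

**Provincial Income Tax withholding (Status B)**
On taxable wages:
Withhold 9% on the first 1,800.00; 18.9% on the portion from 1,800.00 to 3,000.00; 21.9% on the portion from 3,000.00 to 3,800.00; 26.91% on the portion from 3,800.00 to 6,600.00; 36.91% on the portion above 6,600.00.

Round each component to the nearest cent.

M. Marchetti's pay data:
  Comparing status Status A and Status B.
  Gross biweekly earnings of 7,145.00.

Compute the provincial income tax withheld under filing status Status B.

1,518.64

Provincial Income Tax (Status B): taxable = 7,145.00
  1,317.48 + 36.91% × (7,145.00 − 6,600.00) = 1,317.48 + 36.91% × 545.00 = 1,518.64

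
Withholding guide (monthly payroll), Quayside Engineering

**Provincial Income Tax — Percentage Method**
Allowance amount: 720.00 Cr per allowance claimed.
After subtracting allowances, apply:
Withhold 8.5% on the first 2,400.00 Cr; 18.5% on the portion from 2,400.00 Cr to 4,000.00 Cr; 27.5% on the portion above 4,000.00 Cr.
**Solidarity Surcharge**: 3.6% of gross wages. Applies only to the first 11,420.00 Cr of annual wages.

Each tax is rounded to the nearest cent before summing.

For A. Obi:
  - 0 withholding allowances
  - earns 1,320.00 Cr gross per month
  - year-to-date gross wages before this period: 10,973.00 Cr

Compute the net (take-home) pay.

1,191.71 Cr

Provincial Income Tax: taxable = 1,320.00 Cr
  8.5% × 1,320.00 Cr = 112.20 Cr
Solidarity Surcharge: cap 11,420.00 Cr − YTD 10,973.00 Cr = 447.00 Cr subject; 3.6% × 447.00 Cr = 16.09 Cr
Total withheld: 112.20 Cr + 16.09 Cr = 128.29 Cr
Net pay: 1,320.00 Cr − 128.29 Cr = 1,191.71 Cr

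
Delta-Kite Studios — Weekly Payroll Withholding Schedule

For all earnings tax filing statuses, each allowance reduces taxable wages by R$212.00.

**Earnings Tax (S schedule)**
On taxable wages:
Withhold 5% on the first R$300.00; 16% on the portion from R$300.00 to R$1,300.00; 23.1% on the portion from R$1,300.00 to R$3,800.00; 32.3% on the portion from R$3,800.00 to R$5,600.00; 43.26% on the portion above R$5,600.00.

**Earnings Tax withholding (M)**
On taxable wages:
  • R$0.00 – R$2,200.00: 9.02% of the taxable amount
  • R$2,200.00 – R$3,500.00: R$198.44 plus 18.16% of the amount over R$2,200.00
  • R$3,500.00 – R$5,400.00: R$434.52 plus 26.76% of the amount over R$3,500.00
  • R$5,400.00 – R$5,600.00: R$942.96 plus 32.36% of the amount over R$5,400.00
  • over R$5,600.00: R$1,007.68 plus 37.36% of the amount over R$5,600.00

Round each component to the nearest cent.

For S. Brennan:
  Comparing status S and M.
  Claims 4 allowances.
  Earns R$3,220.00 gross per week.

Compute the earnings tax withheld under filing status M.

Earnings Tax (M): taxable = R$3,220.00 − 4×R$212.00 = R$2,372.00
  R$198.44 + 18.16% × (R$2,372.00 − R$2,200.00) = R$198.44 + 18.16% × R$172.00 = R$229.68

R$229.68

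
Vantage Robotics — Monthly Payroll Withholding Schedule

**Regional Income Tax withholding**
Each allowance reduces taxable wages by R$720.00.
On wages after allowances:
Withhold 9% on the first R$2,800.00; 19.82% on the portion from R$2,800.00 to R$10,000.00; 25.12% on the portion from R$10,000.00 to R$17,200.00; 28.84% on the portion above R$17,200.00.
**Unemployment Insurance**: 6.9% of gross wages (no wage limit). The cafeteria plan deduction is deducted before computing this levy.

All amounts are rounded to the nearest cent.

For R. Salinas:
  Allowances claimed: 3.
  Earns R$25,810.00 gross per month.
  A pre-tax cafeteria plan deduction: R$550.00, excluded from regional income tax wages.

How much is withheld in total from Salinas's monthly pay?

Regional Income Tax: taxable = R$25,810.00 − R$550.00 − 3×R$720.00 = R$23,100.00
  R$3,487.68 + 28.84% × (R$23,100.00 − R$17,200.00) = R$3,487.68 + 28.84% × R$5,900.00 = R$5,189.24
Unemployment Insurance: 6.9% × R$25,260.00 = R$1,742.94
Total: R$5,189.24 + R$1,742.94 = R$6,932.18

R$6,932.18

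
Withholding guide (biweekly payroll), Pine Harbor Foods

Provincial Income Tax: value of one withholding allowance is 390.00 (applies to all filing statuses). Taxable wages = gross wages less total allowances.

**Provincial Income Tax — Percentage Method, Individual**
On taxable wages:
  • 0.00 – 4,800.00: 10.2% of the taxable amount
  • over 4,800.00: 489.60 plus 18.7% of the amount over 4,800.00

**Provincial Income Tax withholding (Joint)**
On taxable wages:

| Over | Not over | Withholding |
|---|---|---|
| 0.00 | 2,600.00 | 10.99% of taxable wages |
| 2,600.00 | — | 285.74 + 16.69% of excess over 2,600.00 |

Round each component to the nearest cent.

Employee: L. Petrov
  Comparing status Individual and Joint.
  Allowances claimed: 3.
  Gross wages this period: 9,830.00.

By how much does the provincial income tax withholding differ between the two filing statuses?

Provincial Income Tax (Individual): taxable = 9,830.00 − 3×390.00 = 8,660.00
  489.60 + 18.7% × (8,660.00 − 4,800.00) = 489.60 + 18.7% × 3,860.00 = 1,211.42
Provincial Income Tax (Joint): taxable = 9,830.00 − 3×390.00 = 8,660.00
  285.74 + 16.69% × (8,660.00 − 2,600.00) = 285.74 + 16.69% × 6,060.00 = 1,297.15
Difference: |1,211.42 − 1,297.15| = 85.73 (higher under Joint)

85.73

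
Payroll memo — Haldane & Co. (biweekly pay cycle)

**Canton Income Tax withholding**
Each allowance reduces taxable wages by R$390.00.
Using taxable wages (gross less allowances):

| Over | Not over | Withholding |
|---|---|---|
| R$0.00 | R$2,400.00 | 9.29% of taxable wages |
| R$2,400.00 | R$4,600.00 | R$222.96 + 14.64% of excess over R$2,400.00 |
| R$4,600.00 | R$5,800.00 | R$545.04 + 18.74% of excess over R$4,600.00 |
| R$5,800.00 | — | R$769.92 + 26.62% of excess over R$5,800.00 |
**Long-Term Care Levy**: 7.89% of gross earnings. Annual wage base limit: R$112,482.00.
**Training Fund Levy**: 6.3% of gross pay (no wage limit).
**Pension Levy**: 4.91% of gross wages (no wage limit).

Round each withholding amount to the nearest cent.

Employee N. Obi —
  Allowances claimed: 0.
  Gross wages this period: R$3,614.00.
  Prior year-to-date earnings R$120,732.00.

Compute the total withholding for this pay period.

Canton Income Tax: taxable = R$3,614.00
  R$222.96 + 14.64% × (R$3,614.00 − R$2,400.00) = R$222.96 + 14.64% × R$1,214.00 = R$400.69
Long-Term Care Levy: YTD R$120,732.00 ≥ cap R$112,482.00 → R$0.00
Training Fund Levy: 6.3% × R$3,614.00 = R$227.68
Pension Levy: 4.91% × R$3,614.00 = R$177.45
Total: R$400.69 + R$0.00 + R$227.68 + R$177.45 = R$805.82

R$805.82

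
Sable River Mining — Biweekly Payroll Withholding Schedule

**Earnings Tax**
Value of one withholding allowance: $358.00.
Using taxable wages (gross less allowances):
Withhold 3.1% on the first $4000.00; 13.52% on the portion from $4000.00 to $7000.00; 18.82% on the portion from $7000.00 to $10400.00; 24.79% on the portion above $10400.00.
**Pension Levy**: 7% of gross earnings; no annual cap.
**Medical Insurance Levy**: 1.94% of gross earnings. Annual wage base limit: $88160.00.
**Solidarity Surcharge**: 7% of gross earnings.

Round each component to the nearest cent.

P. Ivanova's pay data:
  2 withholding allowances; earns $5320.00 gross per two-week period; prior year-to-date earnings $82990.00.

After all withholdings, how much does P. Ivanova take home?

$4269.24

Earnings Tax: taxable = $5320.00 − 2×$358.00 = $4604.00
  $124.00 + 13.52% × ($4604.00 − $4000.00) = $124.00 + 13.52% × $604.00 = $205.66
Pension Levy: 7% × $5320.00 = $372.40
Medical Insurance Levy: cap $88160.00 − YTD $82990.00 = $5170.00 subject; 1.94% × $5170.00 = $100.30
Solidarity Surcharge: 7% × $5320.00 = $372.40
Total withheld: $205.66 + $372.40 + $100.30 + $372.40 = $1050.76
Net pay: $5320.00 − $1050.76 = $4269.24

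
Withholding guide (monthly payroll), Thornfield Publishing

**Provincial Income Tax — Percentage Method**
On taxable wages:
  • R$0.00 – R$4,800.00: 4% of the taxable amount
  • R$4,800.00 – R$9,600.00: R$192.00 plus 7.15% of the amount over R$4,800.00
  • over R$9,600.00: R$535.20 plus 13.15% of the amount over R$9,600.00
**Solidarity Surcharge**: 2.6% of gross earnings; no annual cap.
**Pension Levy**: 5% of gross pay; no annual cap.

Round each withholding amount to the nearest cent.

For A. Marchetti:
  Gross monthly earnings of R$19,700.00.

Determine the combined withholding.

Provincial Income Tax: taxable = R$19,700.00
  R$535.20 + 13.15% × (R$19,700.00 − R$9,600.00) = R$535.20 + 13.15% × R$10,100.00 = R$1,863.35
Solidarity Surcharge: 2.6% × R$19,700.00 = R$512.20
Pension Levy: 5% × R$19,700.00 = R$985.00
Total: R$1,863.35 + R$512.20 + R$985.00 = R$3,360.55

R$3,360.55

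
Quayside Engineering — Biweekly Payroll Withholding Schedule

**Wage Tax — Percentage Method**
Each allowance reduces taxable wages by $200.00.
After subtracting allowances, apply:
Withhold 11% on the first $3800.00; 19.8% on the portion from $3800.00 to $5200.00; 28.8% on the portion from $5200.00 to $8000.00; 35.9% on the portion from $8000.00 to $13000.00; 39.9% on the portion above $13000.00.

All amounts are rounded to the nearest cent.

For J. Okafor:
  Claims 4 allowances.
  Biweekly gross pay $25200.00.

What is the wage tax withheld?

Wage Tax: taxable = $25200.00 − 4×$200.00 = $24400.00
  $3296.60 + 39.9% × ($24400.00 − $13000.00) = $3296.60 + 39.9% × $11400.00 = $7845.20

$7845.20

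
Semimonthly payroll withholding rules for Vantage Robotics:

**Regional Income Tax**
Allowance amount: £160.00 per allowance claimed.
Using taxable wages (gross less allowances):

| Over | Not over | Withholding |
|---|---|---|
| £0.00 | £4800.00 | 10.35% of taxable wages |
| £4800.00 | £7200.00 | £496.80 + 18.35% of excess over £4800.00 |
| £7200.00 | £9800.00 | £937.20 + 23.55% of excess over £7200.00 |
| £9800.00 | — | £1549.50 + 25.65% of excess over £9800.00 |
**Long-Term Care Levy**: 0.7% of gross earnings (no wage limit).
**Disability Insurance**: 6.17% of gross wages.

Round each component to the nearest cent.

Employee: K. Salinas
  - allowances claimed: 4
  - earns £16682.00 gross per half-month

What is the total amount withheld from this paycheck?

Regional Income Tax: taxable = £16682.00 − 4×£160.00 = £16042.00
  £1549.50 + 25.65% × (£16042.00 − £9800.00) = £1549.50 + 25.65% × £6242.00 = £3150.57
Long-Term Care Levy: 0.7% × £16682.00 = £116.77
Disability Insurance: 6.17% × £16682.00 = £1029.28
Total: £3150.57 + £116.77 + £1029.28 = £4296.62

£4296.62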